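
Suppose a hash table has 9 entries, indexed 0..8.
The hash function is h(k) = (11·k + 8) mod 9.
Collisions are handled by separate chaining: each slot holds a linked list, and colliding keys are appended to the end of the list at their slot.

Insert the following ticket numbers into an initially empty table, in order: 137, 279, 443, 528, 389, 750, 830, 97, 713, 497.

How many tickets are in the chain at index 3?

137 → bucket 3
279 → bucket 8
443 → bucket 3 (collision)
528 → bucket 2
389 → bucket 3 (collision)
750 → bucket 5
830 → bucket 3 (collision)
97 → bucket 4
713 → bucket 3 (collision)
497 → bucket 3 (collision)
Final buckets:
0: _
1: _
2: 528
3: 137 -> 443 -> 389 -> 830 -> 713 -> 497
4: 97
5: 750
6: _
7: _
8: 279

6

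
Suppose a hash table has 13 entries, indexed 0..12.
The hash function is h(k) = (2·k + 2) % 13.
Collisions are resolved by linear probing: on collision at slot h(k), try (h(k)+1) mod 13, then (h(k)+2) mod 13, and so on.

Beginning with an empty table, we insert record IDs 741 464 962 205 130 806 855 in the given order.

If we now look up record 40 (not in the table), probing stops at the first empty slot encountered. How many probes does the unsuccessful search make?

3

Insert 741: h=2, slot 2 empty -> index 2.
Insert 464: h=7, slot 7 empty -> index 7.
Insert 962: h=2, slot 2 occupied -> index 3.
Insert 205: h=9, slot 9 empty -> index 9.
Insert 130: h=2, slots 2,3 occupied -> index 4.
Insert 806: h=2, slots 2,3,4 occupied -> index 5.
Insert 855: h=9, slot 9 occupied -> index 10.
Table: [—, —, 741, 962, 130, 806, —, 464, —, 205, 855, —, —]
Lookup 40: h=4, probe 4,5,6 → slot 6 empty, not found.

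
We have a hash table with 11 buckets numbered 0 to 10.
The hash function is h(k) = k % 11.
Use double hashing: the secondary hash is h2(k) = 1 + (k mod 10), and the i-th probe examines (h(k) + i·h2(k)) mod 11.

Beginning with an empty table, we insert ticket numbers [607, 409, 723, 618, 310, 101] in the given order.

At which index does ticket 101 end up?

Insert 607: h=2, slot 2 empty → index 2.
Insert 409: h=2, h2=10, slot 2 occupied → index 1.
Insert 723: h=8, slot 8 empty → index 8.
Insert 618: h=2, h2=9, slot 2 occupied → index 0.
Insert 310: h=2, h2=1, slot 2 occupied → index 3.
Insert 101: h=2, h2=2, slot 2 occupied → index 4.
Table: [618, 409, 607, 310, 101, -, -, -, 723, -, -]

4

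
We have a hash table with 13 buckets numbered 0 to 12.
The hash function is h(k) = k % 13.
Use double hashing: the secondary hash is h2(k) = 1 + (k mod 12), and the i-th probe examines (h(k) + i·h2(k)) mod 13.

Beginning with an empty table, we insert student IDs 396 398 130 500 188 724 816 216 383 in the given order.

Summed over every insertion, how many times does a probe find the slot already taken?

396 hashes to 6; slot 6 is free → place at 6.
398 hashes to 8; slot 8 is free → place at 8.
130 hashes to 0; slot 0 is free → place at 0.
500 hashes to 6, h2=9; 6 taken → place at 2.
188 hashes to 6, h2=9; 6,2 taken → place at 11.
724 hashes to 9; slot 9 is free → place at 9.
816 hashes to 10; slot 10 is free → place at 10.
216 hashes to 8, h2=1; 8,9,10,11 taken → place at 12.
383 hashes to 6, h2=12; 6 taken → place at 5.
Table: [130, ., 500, ., ., 383, 396, ., 398, 724, 816, 188, 216]

8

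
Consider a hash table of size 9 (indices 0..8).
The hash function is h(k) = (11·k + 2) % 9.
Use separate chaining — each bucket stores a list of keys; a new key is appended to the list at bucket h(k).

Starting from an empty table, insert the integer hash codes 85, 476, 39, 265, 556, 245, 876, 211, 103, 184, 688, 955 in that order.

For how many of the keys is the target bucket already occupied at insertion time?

Insert 85: h=1, bucket 1 empty → new chain.
Insert 476: h=0, bucket 0 empty → new chain.
Insert 39: h=8, bucket 8 empty → new chain.
Insert 265: h=1, bucket 1 nonempty → append to chain.
Insert 556: h=7, bucket 7 empty → new chain.
Insert 245: h=6, bucket 6 empty → new chain.
Insert 876: h=8, bucket 8 nonempty → append to chain.
Insert 211: h=1, bucket 1 nonempty → append to chain.
Insert 103: h=1, bucket 1 nonempty → append to chain.
Insert 184: h=1, bucket 1 nonempty → append to chain.
Insert 688: h=1, bucket 1 nonempty → append to chain.
Insert 955: h=4, bucket 4 empty → new chain.
Final buckets:
0: 476
1: 85 -> 265 -> 211 -> 103 -> 184 -> 688
2: —
3: —
4: 955
5: —
6: 245
7: 556
8: 39 -> 876

6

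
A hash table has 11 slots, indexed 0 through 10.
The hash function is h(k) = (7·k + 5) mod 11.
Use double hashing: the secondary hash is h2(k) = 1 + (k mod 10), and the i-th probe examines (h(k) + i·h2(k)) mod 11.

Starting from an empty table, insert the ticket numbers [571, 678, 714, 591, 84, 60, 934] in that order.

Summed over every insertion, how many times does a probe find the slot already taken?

571: h=9 → slot 9
678: h=10 → slot 10
714: h=9, h2=5, probe 9,3 → slot 3
591: h=6 → slot 6
84: h=10, h2=5, probe 10,4 → slot 4
60: h=7 → slot 7
934: h=9, h2=5, probe 9,3,8 → slot 8
Table: [∅, ∅, ∅, 714, 84, ∅, 591, 60, 934, 571, 678]

4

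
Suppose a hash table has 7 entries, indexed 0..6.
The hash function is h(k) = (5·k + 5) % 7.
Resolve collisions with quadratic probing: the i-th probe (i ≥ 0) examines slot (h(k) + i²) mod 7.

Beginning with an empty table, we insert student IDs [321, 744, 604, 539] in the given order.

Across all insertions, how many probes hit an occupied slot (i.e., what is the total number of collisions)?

1

Insert 321: h=0, slot 0 empty → index 0.
Insert 744: h=1, slot 1 empty → index 1.
Insert 604: h=1, slot 1 occupied → index 2.
Insert 539: h=5, slot 5 empty → index 5.
Table: [321, 744, 604, _, _, 539, _]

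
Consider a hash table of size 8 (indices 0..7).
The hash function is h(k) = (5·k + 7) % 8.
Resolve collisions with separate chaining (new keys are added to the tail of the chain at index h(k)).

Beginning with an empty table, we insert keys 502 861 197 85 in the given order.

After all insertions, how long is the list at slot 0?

Insert 502: h=5, bucket 5 empty -> new chain.
Insert 861: h=0, bucket 0 empty -> new chain.
Insert 197: h=0, bucket 0 nonempty -> append to chain.
Insert 85: h=0, bucket 0 nonempty -> append to chain.
Final buckets:
0: 861 -> 197 -> 85
1: ∅
2: ∅
3: ∅
4: ∅
5: 502
6: ∅
7: ∅

3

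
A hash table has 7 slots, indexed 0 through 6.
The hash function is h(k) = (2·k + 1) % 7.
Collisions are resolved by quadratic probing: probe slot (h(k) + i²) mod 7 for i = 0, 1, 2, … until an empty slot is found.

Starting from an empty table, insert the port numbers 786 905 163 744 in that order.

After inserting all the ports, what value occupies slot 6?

905

786 hashes to 5; slot 5 is free => place at 5.
905 hashes to 5; 5 taken => place at 6.
163 hashes to 5; 5,6 taken => place at 2.
744 hashes to 5; 5,6,2 taken => place at 0.
Table: [744, —, 163, —, —, 786, 905]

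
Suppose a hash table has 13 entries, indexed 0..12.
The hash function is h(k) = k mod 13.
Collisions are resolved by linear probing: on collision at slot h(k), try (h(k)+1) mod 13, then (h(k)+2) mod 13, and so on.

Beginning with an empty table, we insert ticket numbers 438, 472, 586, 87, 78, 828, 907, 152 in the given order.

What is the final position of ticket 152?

2

438 hashes to 9; slot 9 is free → place at 9.
472 hashes to 4; slot 4 is free → place at 4.
586 hashes to 1; slot 1 is free → place at 1.
87 hashes to 9; 9 taken → place at 10.
78 hashes to 0; slot 0 is free → place at 0.
828 hashes to 9; 9,10 taken → place at 11.
907 hashes to 10; 10,11 taken → place at 12.
152 hashes to 9; 9,10,11,12,0,1 taken → place at 2.
Table: [78, 586, 152, ∅, 472, ∅, ∅, ∅, ∅, 438, 87, 828, 907]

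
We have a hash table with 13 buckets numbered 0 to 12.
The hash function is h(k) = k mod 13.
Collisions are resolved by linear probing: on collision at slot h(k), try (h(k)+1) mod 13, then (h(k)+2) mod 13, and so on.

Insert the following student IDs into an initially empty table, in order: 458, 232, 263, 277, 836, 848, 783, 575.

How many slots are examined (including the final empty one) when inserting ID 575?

7

458 hashes to 3; slot 3 is free → place at 3.
232 hashes to 11; slot 11 is free → place at 11.
263 hashes to 3; 3 taken → place at 4.
277 hashes to 4; 4 taken → place at 5.
836 hashes to 4; 4,5 taken → place at 6.
848 hashes to 3; 3,4,5,6 taken → place at 7.
783 hashes to 3; 3,4,5,6,7 taken → place at 8.
575 hashes to 3; 3,4,5,6,7,8 taken → place at 9.
Table: [., ., ., 458, 263, 277, 836, 848, 783, 575, ., 232, .]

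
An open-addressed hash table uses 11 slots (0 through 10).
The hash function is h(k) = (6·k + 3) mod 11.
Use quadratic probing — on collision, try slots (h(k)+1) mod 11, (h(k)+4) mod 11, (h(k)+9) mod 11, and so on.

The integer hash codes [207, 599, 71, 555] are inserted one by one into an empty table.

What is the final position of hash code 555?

4

207 hashes to 2; slot 2 is free → place at 2.
599 hashes to 0; slot 0 is free → place at 0.
71 hashes to 0; 0 taken → place at 1.
555 hashes to 0; 0,1 taken → place at 4.
Table: [599, 71, 207, _, 555, _, _, _, _, _, _]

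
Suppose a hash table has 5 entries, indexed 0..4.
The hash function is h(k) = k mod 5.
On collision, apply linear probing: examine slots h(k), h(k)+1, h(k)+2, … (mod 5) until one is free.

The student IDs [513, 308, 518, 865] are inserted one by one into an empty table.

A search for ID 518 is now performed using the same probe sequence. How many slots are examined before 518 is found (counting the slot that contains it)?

Insert 513: h=3, slot 3 empty -> index 3.
Insert 308: h=3, slot 3 occupied -> index 4.
Insert 518: h=3, slots 3,4 occupied -> index 0.
Insert 865: h=0, slot 0 occupied -> index 1.
Table: [518, 865, —, 513, 308]
Lookup 518: h=3, probe 3,4,0 → found at 0.

3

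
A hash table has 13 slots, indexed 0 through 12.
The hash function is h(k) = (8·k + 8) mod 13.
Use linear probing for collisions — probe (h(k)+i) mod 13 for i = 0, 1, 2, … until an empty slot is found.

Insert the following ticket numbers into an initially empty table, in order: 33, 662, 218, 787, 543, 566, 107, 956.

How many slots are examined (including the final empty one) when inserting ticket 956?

5

33 hashes to 12; slot 12 is free → place at 12.
662 hashes to 0; slot 0 is free → place at 0.
218 hashes to 10; slot 10 is free → place at 10.
787 hashes to 12; 12,0 taken → place at 1.
543 hashes to 10; 10 taken → place at 11.
566 hashes to 12; 12,0,1 taken → place at 2.
107 hashes to 6; slot 6 is free → place at 6.
956 hashes to 12; 12,0,1,2 taken → place at 3.
Table: [662, 787, 566, 956, ., ., 107, ., ., ., 218, 543, 33]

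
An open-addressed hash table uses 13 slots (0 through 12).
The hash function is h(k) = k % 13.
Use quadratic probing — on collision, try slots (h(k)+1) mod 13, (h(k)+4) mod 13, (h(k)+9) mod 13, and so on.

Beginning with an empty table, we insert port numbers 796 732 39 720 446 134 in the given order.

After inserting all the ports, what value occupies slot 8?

796 hashes to 3; slot 3 is free -> place at 3.
732 hashes to 4; slot 4 is free -> place at 4.
39 hashes to 0; slot 0 is free -> place at 0.
720 hashes to 5; slot 5 is free -> place at 5.
446 hashes to 4; 4,5 taken -> place at 8.
134 hashes to 4; 4,5,8,0 taken -> place at 7.
Table: [39, ., ., 796, 732, 720, ., 134, 446, ., ., ., .]

446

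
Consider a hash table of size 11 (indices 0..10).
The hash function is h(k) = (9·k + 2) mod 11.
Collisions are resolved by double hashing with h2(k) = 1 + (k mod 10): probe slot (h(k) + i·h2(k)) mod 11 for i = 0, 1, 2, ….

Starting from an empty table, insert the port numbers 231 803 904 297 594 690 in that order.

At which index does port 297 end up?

10

231: h=2 → slot 2
803: h=2, h2=4, probe 2,6 → slot 6
904: h=9 → slot 9
297: h=2, h2=8, probe 2,10 → slot 10
594: h=2, h2=5, probe 2,7 → slot 7
690: h=8 → slot 8
Table: [—, —, 231, —, —, —, 803, 594, 690, 904, 297]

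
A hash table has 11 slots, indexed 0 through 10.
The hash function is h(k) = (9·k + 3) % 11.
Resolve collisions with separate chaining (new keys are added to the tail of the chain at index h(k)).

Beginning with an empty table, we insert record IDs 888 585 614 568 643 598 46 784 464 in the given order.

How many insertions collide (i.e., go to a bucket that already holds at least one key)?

2

888 -> bucket 9
585 -> bucket 10
614 -> bucket 7
568 -> bucket 0
643 -> bucket 4
598 -> bucket 6
46 -> bucket 10 (collision)
784 -> bucket 8
464 -> bucket 10 (collision)
Final buckets:
0: 568
1: ∅
2: ∅
3: ∅
4: 643
5: ∅
6: 598
7: 614
8: 784
9: 888
10: 585 -> 46 -> 464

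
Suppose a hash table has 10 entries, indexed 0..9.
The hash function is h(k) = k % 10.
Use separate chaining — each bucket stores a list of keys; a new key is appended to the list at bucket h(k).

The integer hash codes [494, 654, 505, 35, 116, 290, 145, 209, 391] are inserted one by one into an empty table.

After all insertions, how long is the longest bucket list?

494 -> bucket 4
654 -> bucket 4 (collision)
505 -> bucket 5
35 -> bucket 5 (collision)
116 -> bucket 6
290 -> bucket 0
145 -> bucket 5 (collision)
209 -> bucket 9
391 -> bucket 1
Final buckets:
0: 290
1: 391
2: —
3: —
4: 494 -> 654
5: 505 -> 35 -> 145
6: 116
7: —
8: —
9: 209

3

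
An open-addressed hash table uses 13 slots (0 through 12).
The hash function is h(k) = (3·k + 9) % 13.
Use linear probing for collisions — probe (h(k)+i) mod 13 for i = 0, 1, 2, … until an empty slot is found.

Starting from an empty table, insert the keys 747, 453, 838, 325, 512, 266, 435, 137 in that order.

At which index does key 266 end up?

4

Insert 747: h=1, slot 1 empty => index 1.
Insert 453: h=3, slot 3 empty => index 3.
Insert 838: h=1, slot 1 occupied => index 2.
Insert 325: h=9, slot 9 empty => index 9.
Insert 512: h=11, slot 11 empty => index 11.
Insert 266: h=1, slots 1,2,3 occupied => index 4.
Insert 435: h=1, slots 1,2,3,4 occupied => index 5.
Insert 137: h=4, slots 4,5 occupied => index 6.
Table: [-, 747, 838, 453, 266, 435, 137, -, -, 325, -, 512, -]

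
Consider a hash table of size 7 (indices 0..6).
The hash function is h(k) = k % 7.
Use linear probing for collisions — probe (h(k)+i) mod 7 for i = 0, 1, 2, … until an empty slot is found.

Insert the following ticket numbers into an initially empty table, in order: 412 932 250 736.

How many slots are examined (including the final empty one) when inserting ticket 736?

412 hashes to 6; slot 6 is free → place at 6.
932 hashes to 1; slot 1 is free → place at 1.
250 hashes to 5; slot 5 is free → place at 5.
736 hashes to 1; 1 taken → place at 2.
Table: [_, 932, 736, _, _, 250, 412]

2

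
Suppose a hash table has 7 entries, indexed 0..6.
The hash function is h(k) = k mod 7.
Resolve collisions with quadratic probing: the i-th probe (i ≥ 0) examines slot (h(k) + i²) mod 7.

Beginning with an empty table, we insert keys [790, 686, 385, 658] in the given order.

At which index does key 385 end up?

790: h=6 => slot 6
686: h=0 => slot 0
385: h=0, probe 0,1 => slot 1
658: h=0, probe 0,1,4 => slot 4
Table: [686, 385, ., ., 658, ., 790]

1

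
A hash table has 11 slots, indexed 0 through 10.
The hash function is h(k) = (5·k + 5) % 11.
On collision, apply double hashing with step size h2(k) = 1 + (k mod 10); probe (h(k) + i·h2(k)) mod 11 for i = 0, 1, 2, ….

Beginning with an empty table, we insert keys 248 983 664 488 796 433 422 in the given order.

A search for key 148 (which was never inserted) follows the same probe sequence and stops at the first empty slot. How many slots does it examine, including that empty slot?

248 hashes to 2; slot 2 is free -> place at 2.
983 hashes to 3; slot 3 is free -> place at 3.
664 hashes to 3, h2=5; 3 taken -> place at 8.
488 hashes to 3, h2=9; 3 taken -> place at 1.
796 hashes to 3, h2=7; 3 taken -> place at 10.
433 hashes to 3, h2=4; 3 taken -> place at 7.
422 hashes to 3, h2=3; 3 taken -> place at 6.
Table: [∅, 488, 248, 983, ∅, ∅, 422, 433, 664, ∅, 796]
Lookup 148: h=8, h2=9, probe 8,6,4 → slot 4 empty, not found.

3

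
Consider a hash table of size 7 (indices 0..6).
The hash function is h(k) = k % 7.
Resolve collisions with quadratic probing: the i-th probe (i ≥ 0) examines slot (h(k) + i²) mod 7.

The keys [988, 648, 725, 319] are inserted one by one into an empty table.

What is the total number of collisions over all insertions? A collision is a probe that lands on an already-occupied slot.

Insert 988: h=1, slot 1 empty -> index 1.
Insert 648: h=4, slot 4 empty -> index 4.
Insert 725: h=4, slot 4 occupied -> index 5.
Insert 319: h=4, slots 4,5,1 occupied -> index 6.
Table: [_, 988, _, _, 648, 725, 319]

4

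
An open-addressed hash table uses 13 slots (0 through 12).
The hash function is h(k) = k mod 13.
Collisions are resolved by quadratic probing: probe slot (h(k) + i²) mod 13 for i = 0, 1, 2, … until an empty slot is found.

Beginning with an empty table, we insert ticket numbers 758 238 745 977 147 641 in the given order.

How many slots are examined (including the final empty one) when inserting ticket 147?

758: h=4 -> slot 4
238: h=4, probe 4,5 -> slot 5
745: h=4, probe 4,5,8 -> slot 8
977: h=2 -> slot 2
147: h=4, probe 4,5,8,0 -> slot 0
641: h=4, probe 4,5,8,0,7 -> slot 7
Table: [147, _, 977, _, 758, 238, _, 641, 745, _, _, _, _]

4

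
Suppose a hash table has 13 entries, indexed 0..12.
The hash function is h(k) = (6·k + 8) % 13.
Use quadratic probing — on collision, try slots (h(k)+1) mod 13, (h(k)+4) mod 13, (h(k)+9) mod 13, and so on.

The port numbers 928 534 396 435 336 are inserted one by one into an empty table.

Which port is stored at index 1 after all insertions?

534

Insert 928: h=12, slot 12 empty => index 12.
Insert 534: h=1, slot 1 empty => index 1.
Insert 396: h=5, slot 5 empty => index 5.
Insert 435: h=5, slot 5 occupied => index 6.
Insert 336: h=9, slot 9 empty => index 9.
Table: [∅, 534, ∅, ∅, ∅, 396, 435, ∅, ∅, 336, ∅, ∅, 928]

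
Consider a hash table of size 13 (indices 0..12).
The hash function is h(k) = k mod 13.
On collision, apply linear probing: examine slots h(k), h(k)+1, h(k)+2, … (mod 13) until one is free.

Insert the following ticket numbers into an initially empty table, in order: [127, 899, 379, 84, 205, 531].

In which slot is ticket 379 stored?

3

127: h=10 → slot 10
899: h=2 → slot 2
379: h=2, probe 2,3 → slot 3
84: h=6 → slot 6
205: h=10, probe 10,11 → slot 11
531: h=11, probe 11,12 → slot 12
Table: [—, —, 899, 379, —, —, 84, —, —, —, 127, 205, 531]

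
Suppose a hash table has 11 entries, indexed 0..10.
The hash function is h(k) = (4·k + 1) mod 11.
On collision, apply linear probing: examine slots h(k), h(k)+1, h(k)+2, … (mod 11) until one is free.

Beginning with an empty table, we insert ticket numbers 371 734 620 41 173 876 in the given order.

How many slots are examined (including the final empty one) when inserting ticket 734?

Insert 371: h=0, slot 0 empty → index 0.
Insert 734: h=0, slot 0 occupied → index 1.
Insert 620: h=6, slot 6 empty → index 6.
Insert 41: h=0, slots 0,1 occupied → index 2.
Insert 173: h=0, slots 0,1,2 occupied → index 3.
Insert 876: h=7, slot 7 empty → index 7.
Table: [371, 734, 41, 173, ∅, ∅, 620, 876, ∅, ∅, ∅]

2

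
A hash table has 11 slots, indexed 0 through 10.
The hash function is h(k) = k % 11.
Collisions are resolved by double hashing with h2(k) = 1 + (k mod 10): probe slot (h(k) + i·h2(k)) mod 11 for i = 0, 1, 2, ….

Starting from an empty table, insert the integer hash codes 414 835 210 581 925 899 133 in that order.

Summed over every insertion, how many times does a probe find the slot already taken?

Insert 414: h=7, slot 7 empty → index 7.
Insert 835: h=10, slot 10 empty → index 10.
Insert 210: h=1, slot 1 empty → index 1.
Insert 581: h=9, slot 9 empty → index 9.
Insert 925: h=1, h2=6, slots 1,7 occupied → index 2.
Insert 899: h=8, slot 8 empty → index 8.
Insert 133: h=1, h2=4, slot 1 occupied → index 5.
Table: [-, 210, 925, -, -, 133, -, 414, 899, 581, 835]

3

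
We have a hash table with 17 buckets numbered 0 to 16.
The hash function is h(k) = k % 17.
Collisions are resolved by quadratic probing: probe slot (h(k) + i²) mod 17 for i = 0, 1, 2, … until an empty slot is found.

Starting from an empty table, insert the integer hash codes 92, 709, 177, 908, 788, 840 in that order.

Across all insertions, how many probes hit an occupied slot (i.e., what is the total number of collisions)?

92 hashes to 7; slot 7 is free -> place at 7.
709 hashes to 12; slot 12 is free -> place at 12.
177 hashes to 7; 7 taken -> place at 8.
908 hashes to 7; 7,8 taken -> place at 11.
788 hashes to 6; slot 6 is free -> place at 6.
840 hashes to 7; 7,8,11 taken -> place at 16.
Table: [∅, ∅, ∅, ∅, ∅, ∅, 788, 92, 177, ∅, ∅, 908, 709, ∅, ∅, ∅, 840]

6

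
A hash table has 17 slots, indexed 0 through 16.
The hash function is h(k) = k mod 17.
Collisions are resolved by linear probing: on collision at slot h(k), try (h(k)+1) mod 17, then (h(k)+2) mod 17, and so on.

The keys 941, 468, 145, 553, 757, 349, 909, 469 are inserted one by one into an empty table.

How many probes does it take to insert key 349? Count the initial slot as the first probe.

941 hashes to 6; slot 6 is free => place at 6.
468 hashes to 9; slot 9 is free => place at 9.
145 hashes to 9; 9 taken => place at 10.
553 hashes to 9; 9,10 taken => place at 11.
757 hashes to 9; 9,10,11 taken => place at 12.
349 hashes to 9; 9,10,11,12 taken => place at 13.
909 hashes to 8; slot 8 is free => place at 8.
469 hashes to 10; 10,11,12,13 taken => place at 14.
Table: [-, -, -, -, -, -, 941, -, 909, 468, 145, 553, 757, 349, 469, -, -]

5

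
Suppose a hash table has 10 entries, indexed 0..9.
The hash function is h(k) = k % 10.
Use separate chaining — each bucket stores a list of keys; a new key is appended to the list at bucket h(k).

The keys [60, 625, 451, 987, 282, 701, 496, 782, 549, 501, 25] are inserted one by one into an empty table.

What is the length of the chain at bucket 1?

3

Insert 60: h=0, bucket 0 empty → new chain.
Insert 625: h=5, bucket 5 empty → new chain.
Insert 451: h=1, bucket 1 empty → new chain.
Insert 987: h=7, bucket 7 empty → new chain.
Insert 282: h=2, bucket 2 empty → new chain.
Insert 701: h=1, bucket 1 nonempty → append to chain.
Insert 496: h=6, bucket 6 empty → new chain.
Insert 782: h=2, bucket 2 nonempty → append to chain.
Insert 549: h=9, bucket 9 empty → new chain.
Insert 501: h=1, bucket 1 nonempty → append to chain.
Insert 25: h=5, bucket 5 nonempty → append to chain.
Final buckets:
0: 60
1: 451 -> 701 -> 501
2: 282 -> 782
3: _
4: _
5: 625 -> 25
6: 496
7: 987
8: _
9: 549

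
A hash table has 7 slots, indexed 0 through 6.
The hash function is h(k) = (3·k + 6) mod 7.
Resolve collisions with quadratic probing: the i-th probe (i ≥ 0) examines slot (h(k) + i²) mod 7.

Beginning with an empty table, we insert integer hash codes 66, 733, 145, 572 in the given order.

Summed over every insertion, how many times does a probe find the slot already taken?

66 hashes to 1; slot 1 is free → place at 1.
733 hashes to 0; slot 0 is free → place at 0.
145 hashes to 0; 0,1 taken → place at 4.
572 hashes to 0; 0,1,4 taken → place at 2.
Table: [733, 66, 572, ∅, 145, ∅, ∅]

5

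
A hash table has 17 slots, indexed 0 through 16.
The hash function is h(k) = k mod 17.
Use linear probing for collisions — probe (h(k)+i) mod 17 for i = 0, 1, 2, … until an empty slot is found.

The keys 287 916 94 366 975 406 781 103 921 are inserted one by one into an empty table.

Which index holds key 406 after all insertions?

287: h=15 => slot 15
916: h=15, probe 15,16 => slot 16
94: h=9 => slot 9
366: h=9, probe 9,10 => slot 10
975: h=6 => slot 6
406: h=15, probe 15,16,0 => slot 0
781: h=16, probe 16,0,1 => slot 1
103: h=1, probe 1,2 => slot 2
921: h=3 => slot 3
Table: [406, 781, 103, 921, ., ., 975, ., ., 94, 366, ., ., ., ., 287, 916]

0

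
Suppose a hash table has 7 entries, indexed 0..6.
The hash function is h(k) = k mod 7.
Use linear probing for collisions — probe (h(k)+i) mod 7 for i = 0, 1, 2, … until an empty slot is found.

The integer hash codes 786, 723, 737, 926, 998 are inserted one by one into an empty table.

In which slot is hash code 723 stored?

786 hashes to 2; slot 2 is free => place at 2.
723 hashes to 2; 2 taken => place at 3.
737 hashes to 2; 2,3 taken => place at 4.
926 hashes to 2; 2,3,4 taken => place at 5.
998 hashes to 4; 4,5 taken => place at 6.
Table: [—, —, 786, 723, 737, 926, 998]

3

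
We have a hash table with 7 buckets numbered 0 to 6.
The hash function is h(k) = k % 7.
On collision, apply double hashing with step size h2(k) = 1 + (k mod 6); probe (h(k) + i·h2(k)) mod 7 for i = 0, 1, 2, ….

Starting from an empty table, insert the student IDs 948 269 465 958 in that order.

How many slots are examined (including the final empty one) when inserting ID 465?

2

948 hashes to 3; slot 3 is free → place at 3.
269 hashes to 3, h2=6; 3 taken → place at 2.
465 hashes to 3, h2=4; 3 taken → place at 0.
958 hashes to 6; slot 6 is free → place at 6.
Table: [465, -, 269, 948, -, -, 958]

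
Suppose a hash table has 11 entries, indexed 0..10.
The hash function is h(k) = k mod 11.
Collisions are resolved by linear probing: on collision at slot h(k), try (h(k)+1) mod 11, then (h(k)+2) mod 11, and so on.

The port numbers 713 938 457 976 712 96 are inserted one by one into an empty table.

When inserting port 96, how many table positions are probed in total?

713: h=9 -> slot 9
938: h=3 -> slot 3
457: h=6 -> slot 6
976: h=8 -> slot 8
712: h=8, probe 8,9,10 -> slot 10
96: h=8, probe 8,9,10,0 -> slot 0
Table: [96, -, -, 938, -, -, 457, -, 976, 713, 712]

4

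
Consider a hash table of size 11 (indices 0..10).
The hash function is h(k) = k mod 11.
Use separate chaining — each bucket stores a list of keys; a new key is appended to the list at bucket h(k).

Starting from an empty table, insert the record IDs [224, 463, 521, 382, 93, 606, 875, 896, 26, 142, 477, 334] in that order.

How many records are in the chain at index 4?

5

Insert 224: h=4, bucket 4 empty → new chain.
Insert 463: h=1, bucket 1 empty → new chain.
Insert 521: h=4, bucket 4 nonempty → append to chain.
Insert 382: h=8, bucket 8 empty → new chain.
Insert 93: h=5, bucket 5 empty → new chain.
Insert 606: h=1, bucket 1 nonempty → append to chain.
Insert 875: h=6, bucket 6 empty → new chain.
Insert 896: h=5, bucket 5 nonempty → append to chain.
Insert 26: h=4, bucket 4 nonempty → append to chain.
Insert 142: h=10, bucket 10 empty → new chain.
Insert 477: h=4, bucket 4 nonempty → append to chain.
Insert 334: h=4, bucket 4 nonempty → append to chain.
Final buckets:
0: —
1: 463 -> 606
2: —
3: —
4: 224 -> 521 -> 26 -> 477 -> 334
5: 93 -> 896
6: 875
7: —
8: 382
9: —
10: 142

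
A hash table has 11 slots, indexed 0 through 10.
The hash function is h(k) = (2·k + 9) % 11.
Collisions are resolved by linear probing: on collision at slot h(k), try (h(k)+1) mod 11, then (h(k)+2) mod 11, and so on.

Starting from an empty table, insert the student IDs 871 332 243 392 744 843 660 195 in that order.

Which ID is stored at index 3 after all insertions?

871: h=2 => slot 2
332: h=2, probe 2,3 => slot 3
243: h=0 => slot 0
392: h=1 => slot 1
744: h=1, probe 1,2,3,4 => slot 4
843: h=1, probe 1,2,3,4,5 => slot 5
660: h=9 => slot 9
195: h=3, probe 3,4,5,6 => slot 6
Table: [243, 392, 871, 332, 744, 843, 195, _, _, 660, _]

332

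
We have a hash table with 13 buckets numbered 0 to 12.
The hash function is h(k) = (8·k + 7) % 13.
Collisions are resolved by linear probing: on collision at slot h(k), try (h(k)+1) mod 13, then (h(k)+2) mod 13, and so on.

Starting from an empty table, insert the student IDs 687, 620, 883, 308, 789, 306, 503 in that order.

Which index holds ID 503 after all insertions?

5

Insert 687: h=4, slot 4 empty -> index 4.
Insert 620: h=1, slot 1 empty -> index 1.
Insert 883: h=12, slot 12 empty -> index 12.
Insert 308: h=1, slot 1 occupied -> index 2.
Insert 789: h=1, slots 1,2 occupied -> index 3.
Insert 306: h=11, slot 11 empty -> index 11.
Insert 503: h=1, slots 1,2,3,4 occupied -> index 5.
Table: [-, 620, 308, 789, 687, 503, -, -, -, -, -, 306, 883]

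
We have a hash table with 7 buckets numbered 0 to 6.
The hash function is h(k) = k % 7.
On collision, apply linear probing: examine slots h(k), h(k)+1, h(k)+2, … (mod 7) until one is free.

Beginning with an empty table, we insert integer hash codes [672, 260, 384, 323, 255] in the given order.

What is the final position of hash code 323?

672 hashes to 0; slot 0 is free → place at 0.
260 hashes to 1; slot 1 is free → place at 1.
384 hashes to 6; slot 6 is free → place at 6.
323 hashes to 1; 1 taken → place at 2.
255 hashes to 3; slot 3 is free → place at 3.
Table: [672, 260, 323, 255, _, _, 384]

2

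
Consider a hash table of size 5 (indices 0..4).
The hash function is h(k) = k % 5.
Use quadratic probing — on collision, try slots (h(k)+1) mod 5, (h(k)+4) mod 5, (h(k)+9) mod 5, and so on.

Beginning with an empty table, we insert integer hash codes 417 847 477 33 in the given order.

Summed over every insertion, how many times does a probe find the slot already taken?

Insert 417: h=2, slot 2 empty -> index 2.
Insert 847: h=2, slot 2 occupied -> index 3.
Insert 477: h=2, slots 2,3 occupied -> index 1.
Insert 33: h=3, slot 3 occupied -> index 4.
Table: [∅, 477, 417, 847, 33]

4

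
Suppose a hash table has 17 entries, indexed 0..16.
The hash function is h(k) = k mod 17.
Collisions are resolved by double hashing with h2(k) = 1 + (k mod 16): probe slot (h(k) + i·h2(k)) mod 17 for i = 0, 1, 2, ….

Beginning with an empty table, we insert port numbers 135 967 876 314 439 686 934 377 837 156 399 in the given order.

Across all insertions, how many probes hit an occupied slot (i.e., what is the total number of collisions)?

5

135 hashes to 16; slot 16 is free → place at 16.
967 hashes to 15; slot 15 is free → place at 15.
876 hashes to 9; slot 9 is free → place at 9.
314 hashes to 8; slot 8 is free → place at 8.
439 hashes to 14; slot 14 is free → place at 14.
686 hashes to 6; slot 6 is free → place at 6.
934 hashes to 16, h2=7; 16,6 taken → place at 13.
377 hashes to 3; slot 3 is free → place at 3.
837 hashes to 4; slot 4 is free → place at 4.
156 hashes to 3, h2=13; 3,16 taken → place at 12.
399 hashes to 8, h2=16; 8 taken → place at 7.
Table: [-, -, -, 377, 837, -, 686, 399, 314, 876, -, -, 156, 934, 439, 967, 135]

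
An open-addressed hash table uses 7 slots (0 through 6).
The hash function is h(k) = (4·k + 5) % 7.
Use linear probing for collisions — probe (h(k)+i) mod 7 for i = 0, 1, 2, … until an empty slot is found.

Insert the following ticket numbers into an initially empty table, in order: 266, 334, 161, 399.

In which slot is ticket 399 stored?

0

Insert 266: h=5, slot 5 empty -> index 5.
Insert 334: h=4, slot 4 empty -> index 4.
Insert 161: h=5, slot 5 occupied -> index 6.
Insert 399: h=5, slots 5,6 occupied -> index 0.
Table: [399, ∅, ∅, ∅, 334, 266, 161]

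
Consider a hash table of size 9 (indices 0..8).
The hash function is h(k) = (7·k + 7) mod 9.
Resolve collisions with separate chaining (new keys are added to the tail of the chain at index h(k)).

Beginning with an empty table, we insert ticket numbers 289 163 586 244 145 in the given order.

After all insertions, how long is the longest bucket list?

289 -> bucket 5
163 -> bucket 5 (collision)
586 -> bucket 5 (collision)
244 -> bucket 5 (collision)
145 -> bucket 5 (collision)
Final buckets:
0: —
1: —
2: —
3: —
4: —
5: 289 -> 163 -> 586 -> 244 -> 145
6: —
7: —
8: —

5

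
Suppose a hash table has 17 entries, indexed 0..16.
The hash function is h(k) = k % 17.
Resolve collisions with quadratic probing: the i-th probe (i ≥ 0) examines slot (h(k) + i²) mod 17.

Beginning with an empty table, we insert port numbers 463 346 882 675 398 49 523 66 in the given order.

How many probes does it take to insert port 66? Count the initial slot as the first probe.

463: h=4 → slot 4
346: h=6 → slot 6
882: h=15 → slot 15
675: h=12 → slot 12
398: h=7 → slot 7
49: h=15, probe 15,16 → slot 16
523: h=13 → slot 13
66: h=15, probe 15,16,2 → slot 2
Table: [_, _, 66, _, 463, _, 346, 398, _, _, _, _, 675, 523, _, 882, 49]

3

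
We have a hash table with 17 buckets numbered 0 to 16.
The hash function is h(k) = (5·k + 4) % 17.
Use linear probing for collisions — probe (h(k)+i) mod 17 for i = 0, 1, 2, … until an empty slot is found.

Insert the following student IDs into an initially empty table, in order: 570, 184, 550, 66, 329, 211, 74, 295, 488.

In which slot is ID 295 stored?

3

570 hashes to 15; slot 15 is free -> place at 15.
184 hashes to 6; slot 6 is free -> place at 6.
550 hashes to 0; slot 0 is free -> place at 0.
66 hashes to 11; slot 11 is free -> place at 11.
329 hashes to 0; 0 taken -> place at 1.
211 hashes to 5; slot 5 is free -> place at 5.
74 hashes to 0; 0,1 taken -> place at 2.
295 hashes to 0; 0,1,2 taken -> place at 3.
488 hashes to 13; slot 13 is free -> place at 13.
Table: [550, 329, 74, 295, ∅, 211, 184, ∅, ∅, ∅, ∅, 66, ∅, 488, ∅, 570, ∅]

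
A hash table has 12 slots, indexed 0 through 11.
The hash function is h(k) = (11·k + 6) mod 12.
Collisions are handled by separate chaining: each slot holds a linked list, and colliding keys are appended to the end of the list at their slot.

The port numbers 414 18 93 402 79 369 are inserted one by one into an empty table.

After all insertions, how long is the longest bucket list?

3

Insert 414: h=0, bucket 0 empty → new chain.
Insert 18: h=0, bucket 0 nonempty → append to chain.
Insert 93: h=9, bucket 9 empty → new chain.
Insert 402: h=0, bucket 0 nonempty → append to chain.
Insert 79: h=11, bucket 11 empty → new chain.
Insert 369: h=9, bucket 9 nonempty → append to chain.
Final buckets:
0: 414 -> 18 -> 402
1: _
2: _
3: _
4: _
5: _
6: _
7: _
8: _
9: 93 -> 369
10: _
11: 79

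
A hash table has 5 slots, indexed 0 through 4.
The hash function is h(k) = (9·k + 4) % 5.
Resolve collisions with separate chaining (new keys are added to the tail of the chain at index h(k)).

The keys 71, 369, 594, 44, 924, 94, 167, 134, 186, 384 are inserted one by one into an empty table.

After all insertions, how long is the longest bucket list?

71 -> bucket 3
369 -> bucket 0
594 -> bucket 0 (collision)
44 -> bucket 0 (collision)
924 -> bucket 0 (collision)
94 -> bucket 0 (collision)
167 -> bucket 2
134 -> bucket 0 (collision)
186 -> bucket 3 (collision)
384 -> bucket 0 (collision)
Final buckets:
0: 369 -> 594 -> 44 -> 924 -> 94 -> 134 -> 384
1: —
2: 167
3: 71 -> 186
4: —

7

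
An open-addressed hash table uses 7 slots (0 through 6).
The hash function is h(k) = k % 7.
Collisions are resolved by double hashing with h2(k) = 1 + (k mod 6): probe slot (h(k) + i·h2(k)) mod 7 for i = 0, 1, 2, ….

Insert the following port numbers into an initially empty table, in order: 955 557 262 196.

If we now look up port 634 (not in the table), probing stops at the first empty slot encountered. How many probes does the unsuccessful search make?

955: h=3 -> slot 3
557: h=4 -> slot 4
262: h=3, h2=5, probe 3,1 -> slot 1
196: h=0 -> slot 0
Table: [196, 262, -, 955, 557, -, -]
Lookup 634: h=4, h2=5, probe 4,2 → slot 2 empty, not found.

2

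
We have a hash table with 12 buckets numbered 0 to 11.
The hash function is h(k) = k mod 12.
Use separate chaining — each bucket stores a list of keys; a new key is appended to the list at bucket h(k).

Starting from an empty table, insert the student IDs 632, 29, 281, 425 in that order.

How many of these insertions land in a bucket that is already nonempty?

2

632 → bucket 8
29 → bucket 5
281 → bucket 5 (collision)
425 → bucket 5 (collision)
Final buckets:
0: _
1: _
2: _
3: _
4: _
5: 29 -> 281 -> 425
6: _
7: _
8: 632
9: _
10: _
11: _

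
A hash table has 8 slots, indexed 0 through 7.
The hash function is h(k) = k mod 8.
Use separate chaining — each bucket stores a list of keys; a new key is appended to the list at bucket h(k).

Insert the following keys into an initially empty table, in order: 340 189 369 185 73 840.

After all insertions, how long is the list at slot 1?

3

Insert 340: h=4, bucket 4 empty → new chain.
Insert 189: h=5, bucket 5 empty → new chain.
Insert 369: h=1, bucket 1 empty → new chain.
Insert 185: h=1, bucket 1 nonempty → append to chain.
Insert 73: h=1, bucket 1 nonempty → append to chain.
Insert 840: h=0, bucket 0 empty → new chain.
Final buckets:
0: 840
1: 369 -> 185 -> 73
2: _
3: _
4: 340
5: 189
6: _
7: _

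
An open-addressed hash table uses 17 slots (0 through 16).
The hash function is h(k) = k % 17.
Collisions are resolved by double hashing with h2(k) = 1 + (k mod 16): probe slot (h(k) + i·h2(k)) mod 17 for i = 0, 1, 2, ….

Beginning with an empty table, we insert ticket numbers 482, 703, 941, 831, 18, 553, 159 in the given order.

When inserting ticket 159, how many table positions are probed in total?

3

482: h=6 -> slot 6
703: h=6, h2=16, probe 6,5 -> slot 5
941: h=6, h2=14, probe 6,3 -> slot 3
831: h=15 -> slot 15
18: h=1 -> slot 1
553: h=9 -> slot 9
159: h=6, h2=16, probe 6,5,4 -> slot 4
Table: [-, 18, -, 941, 159, 703, 482, -, -, 553, -, -, -, -, -, 831, -]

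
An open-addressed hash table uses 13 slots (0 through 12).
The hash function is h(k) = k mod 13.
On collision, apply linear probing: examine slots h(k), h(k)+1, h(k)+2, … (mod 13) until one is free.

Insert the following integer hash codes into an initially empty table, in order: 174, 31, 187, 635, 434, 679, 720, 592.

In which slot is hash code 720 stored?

174: h=5 → slot 5
31: h=5, probe 5,6 → slot 6
187: h=5, probe 5,6,7 → slot 7
635: h=11 → slot 11
434: h=5, probe 5,6,7,8 → slot 8
679: h=3 → slot 3
720: h=5, probe 5,6,7,8,9 → slot 9
592: h=7, probe 7,8,9,10 → slot 10
Table: [-, -, -, 679, -, 174, 31, 187, 434, 720, 592, 635, -]

9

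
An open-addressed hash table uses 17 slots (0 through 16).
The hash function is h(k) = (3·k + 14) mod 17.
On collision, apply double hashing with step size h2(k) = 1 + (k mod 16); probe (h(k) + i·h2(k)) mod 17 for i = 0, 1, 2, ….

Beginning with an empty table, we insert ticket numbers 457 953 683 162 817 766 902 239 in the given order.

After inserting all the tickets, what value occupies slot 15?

457: h=8 => slot 8
953: h=0 => slot 0
683: h=6 => slot 6
162: h=7 => slot 7
817: h=0, h2=2, probe 0,2 => slot 2
766: h=0, h2=15, probe 0,15 => slot 15
902: h=0, h2=7, probe 0,7,14 => slot 14
239: h=0, h2=16, probe 0,16 => slot 16
Table: [953, —, 817, —, —, —, 683, 162, 457, —, —, —, —, —, 902, 766, 239]

766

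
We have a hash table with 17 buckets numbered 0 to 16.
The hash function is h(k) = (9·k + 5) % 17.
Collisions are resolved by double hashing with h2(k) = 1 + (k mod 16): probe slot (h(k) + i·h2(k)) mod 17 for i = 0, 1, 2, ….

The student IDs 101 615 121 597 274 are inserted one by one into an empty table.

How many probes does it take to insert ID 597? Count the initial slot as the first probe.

Insert 101: h=13, slot 13 empty -> index 13.
Insert 615: h=15, slot 15 empty -> index 15.
Insert 121: h=6, slot 6 empty -> index 6.
Insert 597: h=6, h2=6, slot 6 occupied -> index 12.
Insert 274: h=6, h2=3, slot 6 occupied -> index 9.
Table: [-, -, -, -, -, -, 121, -, -, 274, -, -, 597, 101, -, 615, -]

2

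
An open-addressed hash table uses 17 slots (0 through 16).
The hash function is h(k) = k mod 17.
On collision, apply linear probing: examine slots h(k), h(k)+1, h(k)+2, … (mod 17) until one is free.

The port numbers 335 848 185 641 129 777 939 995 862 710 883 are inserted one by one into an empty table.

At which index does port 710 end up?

335: h=12 => slot 12
848: h=15 => slot 15
185: h=15, probe 15,16 => slot 16
641: h=12, probe 12,13 => slot 13
129: h=10 => slot 10
777: h=12, probe 12,13,14 => slot 14
939: h=4 => slot 4
995: h=9 => slot 9
862: h=12, probe 12,13,14,15,16,0 => slot 0
710: h=13, probe 13,14,15,16,0,1 => slot 1
883: h=16, probe 16,0,1,2 => slot 2
Table: [862, 710, 883, _, 939, _, _, _, _, 995, 129, _, 335, 641, 777, 848, 185]

1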